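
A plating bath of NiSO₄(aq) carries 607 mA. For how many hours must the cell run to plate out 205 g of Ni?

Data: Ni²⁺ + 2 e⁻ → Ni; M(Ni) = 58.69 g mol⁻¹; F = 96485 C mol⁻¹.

308 h

n(Ni) = m/M = 205 / 58.69 = 3.493 mol.
Each Ni atom requires 2 electrons, so n(e⁻) = 2 × 3.493 = 6.986 mol.
Q = n(e⁻)·F = 6.986 × 96485 = 674000 C.
t = Q/I = 674000 / 0.6070 A = 1110000 s = 308 h.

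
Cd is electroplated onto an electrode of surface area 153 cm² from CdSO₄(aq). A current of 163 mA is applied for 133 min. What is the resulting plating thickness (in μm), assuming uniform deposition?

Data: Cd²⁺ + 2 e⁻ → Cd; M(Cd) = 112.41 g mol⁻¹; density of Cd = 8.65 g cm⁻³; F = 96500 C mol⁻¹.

Q = I·t = 0.1630 × 7980.0 = 1301 C; n(e⁻) = 0.01348 mol.
n(Cd) = n(e⁻)/2 = 0.006740 mol, so m = 0.006740 × 112.41 = 0.7576 g.
Volume = m/ρ = 0.7576 / 8.65 = 0.08758 cm³.
Thickness = V/A = 0.08758 / 153 = 5.72 × 10⁻⁴ cm = 5.72 μm.

5.72 μm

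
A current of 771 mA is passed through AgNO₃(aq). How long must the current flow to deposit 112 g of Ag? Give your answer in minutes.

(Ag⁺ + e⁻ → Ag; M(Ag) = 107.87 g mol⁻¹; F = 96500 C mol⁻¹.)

n(Ag) = m/M = 112 / 107.87 = 1.038 mol.
Each Ag atom requires 1 electron, so n(e⁻) = 1 × 1.038 = 1.038 mol.
Q = n(e⁻)·F = 1.038 × 96500 = 100200 C.
t = Q/I = 100200 / 0.7710 A = 130000 s = 2170 min.

2170 min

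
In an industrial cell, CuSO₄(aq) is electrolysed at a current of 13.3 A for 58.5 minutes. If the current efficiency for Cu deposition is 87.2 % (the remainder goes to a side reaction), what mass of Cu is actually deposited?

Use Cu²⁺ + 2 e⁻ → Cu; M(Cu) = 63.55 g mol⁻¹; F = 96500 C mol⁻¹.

13.4 g

Q = I·t = 13.30 × 3510.0 = 46680 C.
n(e⁻) = 46680/96500 = 0.4838 mol; theoretically n(Cu) = 0.4838/2 = 0.2419 mol, m_theo = 15.37 g.
At 87.2 % efficiency, m_actual = 0.872 × 15.37 = 13.4 g.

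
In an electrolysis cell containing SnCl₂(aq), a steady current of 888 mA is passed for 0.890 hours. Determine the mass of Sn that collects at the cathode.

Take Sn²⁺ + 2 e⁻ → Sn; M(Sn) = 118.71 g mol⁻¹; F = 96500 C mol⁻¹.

Q = I·t = 0.8880 A × 3204.0 s = 2845 C.
n(e⁻) = Q/F = 2845 / 96500 = 0.02948 mol.
Sn²⁺ + 2 e⁻ → Sn, so n(Sn) = n(e⁻)/2 = 0.01474 mol.
m = n·M = 0.01474 × 118.71 = 1.75 g.

1.75 g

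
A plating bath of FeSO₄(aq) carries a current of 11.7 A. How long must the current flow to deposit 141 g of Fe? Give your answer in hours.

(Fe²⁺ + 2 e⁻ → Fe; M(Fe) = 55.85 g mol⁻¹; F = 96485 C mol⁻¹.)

n(Fe) = m/M = 141 / 55.85 = 2.525 mol.
Each Fe atom requires 2 electrons, so n(e⁻) = 2 × 2.525 = 5.049 mol.
Q = n(e⁻)·F = 5.049 × 96485 = 487200 C.
t = Q/I = 487200 / 11.70 A = 41640 s = 11.6 h.

11.6 h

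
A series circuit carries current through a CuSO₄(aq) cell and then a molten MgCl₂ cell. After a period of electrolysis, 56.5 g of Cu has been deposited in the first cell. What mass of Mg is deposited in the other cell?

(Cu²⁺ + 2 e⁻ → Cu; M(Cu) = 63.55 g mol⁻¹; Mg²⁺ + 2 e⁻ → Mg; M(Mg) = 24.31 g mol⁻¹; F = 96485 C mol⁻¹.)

n(Cu) = 56.5 / 63.55 = 0.8891 mol.
Since Cu²⁺ + 2 e⁻ → Cu, n(e⁻) passed = 2 × 0.8891 = 1.778 mol.
Cells in series carry the same charge, so the same 1.778 mol of electrons passes through cell 2.
Mg²⁺ + 2 e⁻ → Mg, so n(Mg) = 1.778 / 2 = 0.8891 mol.
m(Mg) = 0.8891 × 24.31 = 21.6 g.

21.6 g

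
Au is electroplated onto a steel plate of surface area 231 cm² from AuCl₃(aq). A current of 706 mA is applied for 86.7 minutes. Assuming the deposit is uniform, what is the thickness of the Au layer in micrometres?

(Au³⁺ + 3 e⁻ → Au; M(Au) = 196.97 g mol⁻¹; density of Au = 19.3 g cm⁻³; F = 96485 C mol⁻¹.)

Q = I·t = 0.7060 × 5202.0 = 3673 C; n(e⁻) = 0.03806 mol.
n(Au) = n(e⁻)/3 = 0.01269 mol, so m = 0.01269 × 196.97 = 2.499 g.
Volume = m/ρ = 2.499 / 19.3 = 0.1295 cm³.
Thickness = V/A = 0.1295 / 231 = 5.61 × 10⁻⁴ cm = 5.61 μm.

5.61 μm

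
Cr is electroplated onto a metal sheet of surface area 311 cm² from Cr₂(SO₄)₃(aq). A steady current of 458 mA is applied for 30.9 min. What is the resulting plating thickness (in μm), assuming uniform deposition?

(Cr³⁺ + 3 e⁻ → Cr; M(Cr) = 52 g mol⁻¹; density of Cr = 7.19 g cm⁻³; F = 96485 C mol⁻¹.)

Q = I·t = 0.4580 × 1854.0 = 849.1 C; n(e⁻) = 0.008801 mol.
n(Cr) = n(e⁻)/3 = 0.002934 mol, so m = 0.002934 × 52 = 0.1525 g.
Volume = m/ρ = 0.1525 / 7.19 = 0.02122 cm³.
Thickness = V/A = 0.02122 / 311 = 6.82 × 10⁻⁵ cm = 0.682 μm.

0.682 μm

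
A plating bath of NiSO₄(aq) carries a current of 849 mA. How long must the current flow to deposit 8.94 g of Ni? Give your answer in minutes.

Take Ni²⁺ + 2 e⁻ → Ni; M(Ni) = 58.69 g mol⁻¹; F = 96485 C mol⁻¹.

577 min

n(Ni) = m/M = 8.94 / 58.69 = 0.1523 mol.
Each Ni atom requires 2 electrons, so n(e⁻) = 2 × 0.1523 = 0.3047 mol.
Q = n(e⁻)·F = 0.3047 × 96485 = 29390 C.
t = Q/I = 29390 / 0.8490 A = 34620 s = 577 min.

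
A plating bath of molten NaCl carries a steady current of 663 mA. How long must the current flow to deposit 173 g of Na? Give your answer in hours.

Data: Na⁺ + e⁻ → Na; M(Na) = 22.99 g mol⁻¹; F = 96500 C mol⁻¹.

304 h

n(Na) = m/M = 173 / 22.99 = 7.525 mol.
Each Na atom requires 1 electron, so n(e⁻) = 1 × 7.525 = 7.525 mol.
Q = n(e⁻)·F = 7.525 × 96500 = 726200 C.
t = Q/I = 726200 / 0.6630 A = 1095000 s = 304 h.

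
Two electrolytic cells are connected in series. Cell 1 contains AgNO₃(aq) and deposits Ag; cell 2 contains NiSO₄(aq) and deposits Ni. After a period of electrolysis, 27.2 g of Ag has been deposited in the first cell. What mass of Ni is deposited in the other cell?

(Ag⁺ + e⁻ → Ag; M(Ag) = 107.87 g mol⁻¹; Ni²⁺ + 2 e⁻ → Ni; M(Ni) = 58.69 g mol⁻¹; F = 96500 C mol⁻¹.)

7.40 g

n(Ag) = 27.2 / 107.87 = 0.2522 mol.
Since Ag⁺ + e⁻ → Ag, n(e⁻) passed = 1 × 0.2522 = 0.2522 mol.
Cells in series carry the same charge, so the same 0.2522 mol of electrons passes through cell 2.
Ni²⁺ + 2 e⁻ → Ni, so n(Ni) = 0.2522 / 2 = 0.1261 mol.
m(Ni) = 0.1261 × 58.69 = 7.40 g.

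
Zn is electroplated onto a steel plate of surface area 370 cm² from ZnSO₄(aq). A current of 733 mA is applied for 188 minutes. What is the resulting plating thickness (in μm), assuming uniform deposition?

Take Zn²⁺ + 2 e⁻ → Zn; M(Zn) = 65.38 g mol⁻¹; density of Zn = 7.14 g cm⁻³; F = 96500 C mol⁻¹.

Q = I·t = 0.7330 × 11280 = 8268 C; n(e⁻) = 0.08568 mol.
n(Zn) = n(e⁻)/2 = 0.04284 mol, so m = 0.04284 × 65.38 = 2.801 g.
Volume = m/ρ = 2.801 / 7.14 = 0.3923 cm³.
Thickness = V/A = 0.3923 / 370 = 0.00106 cm = 10.6 μm.

10.6 μm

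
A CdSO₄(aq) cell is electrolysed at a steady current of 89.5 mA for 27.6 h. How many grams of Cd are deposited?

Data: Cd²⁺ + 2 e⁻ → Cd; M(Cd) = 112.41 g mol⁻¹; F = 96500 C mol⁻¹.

Q = I·t = 0.08950 A × 99360 s = 8893 C.
n(e⁻) = Q/F = 8893 / 96500 = 0.09215 mol.
Cd²⁺ + 2 e⁻ → Cd, so n(Cd) = n(e⁻)/2 = 0.04608 mol.
m = n·M = 0.04608 × 112.41 = 5.18 g.

5.18 g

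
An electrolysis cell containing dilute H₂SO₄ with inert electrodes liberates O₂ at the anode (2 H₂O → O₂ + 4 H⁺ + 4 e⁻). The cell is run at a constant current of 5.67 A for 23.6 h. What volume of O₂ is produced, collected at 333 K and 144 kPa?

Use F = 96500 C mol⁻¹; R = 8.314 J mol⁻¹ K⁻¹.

24.0 L

Q = I·t = 5.670 A × 84960 s = 481700 C.
n(e⁻) = Q/F = 481700 / 96500 = 4.992 mol.
4 electrons are transferred per O₂ molecule, so n(O₂) = 4.992 / 4 = 1.248 mol.
V = nRT/P = (1.248 × 8.314 × 333) / (144 × 10³ Pa) = 0.0240 m³ = 24.0 L.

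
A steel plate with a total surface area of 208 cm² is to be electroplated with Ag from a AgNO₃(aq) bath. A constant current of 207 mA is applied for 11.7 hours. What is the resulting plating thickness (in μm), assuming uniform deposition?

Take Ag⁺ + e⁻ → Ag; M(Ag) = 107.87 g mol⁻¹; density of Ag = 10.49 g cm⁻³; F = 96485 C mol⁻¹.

Q = I·t = 0.2070 × 42120 = 8719 C; n(e⁻) = 0.09036 mol.
n(Ag) = n(e⁻)/1 = 0.09036 mol, so m = 0.09036 × 107.87 = 9.748 g.
Volume = m/ρ = 9.748 / 10.49 = 0.9292 cm³.
Thickness = V/A = 0.9292 / 208 = 0.00447 cm = 44.7 μm.

44.7 μm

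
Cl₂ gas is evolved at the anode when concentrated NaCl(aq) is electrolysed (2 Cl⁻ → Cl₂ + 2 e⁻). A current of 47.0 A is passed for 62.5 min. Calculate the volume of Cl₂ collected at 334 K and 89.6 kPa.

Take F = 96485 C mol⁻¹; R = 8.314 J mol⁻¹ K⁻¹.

Q = I·t = 47.00 A × 3750.0 s = 176200 C.
n(e⁻) = Q/F = 176200 / 96485 = 1.827 mol.
2 electrons are transferred per Cl₂ molecule, so n(Cl₂) = 1.827 / 2 = 0.9134 mol.
V = nRT/P = (0.9134 × 8.314 × 334) / (89.6 × 10³ Pa) = 0.0283 m³ = 28.3 L.

28.3 L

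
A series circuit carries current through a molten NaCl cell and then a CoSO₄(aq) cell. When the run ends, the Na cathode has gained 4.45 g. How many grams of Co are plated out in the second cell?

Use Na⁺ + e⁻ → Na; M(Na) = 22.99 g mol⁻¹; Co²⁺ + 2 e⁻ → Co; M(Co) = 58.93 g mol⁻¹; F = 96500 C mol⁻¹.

n(Na) = 4.45 / 22.99 = 0.1936 mol.
Since Na⁺ + e⁻ → Na, n(e⁻) passed = 1 × 0.1936 = 0.1936 mol.
Cells in series carry the same charge, so the same 0.1936 mol of electrons passes through cell 2.
Co²⁺ + 2 e⁻ → Co, so n(Co) = 0.1936 / 2 = 0.09678 mol.
m(Co) = 0.09678 × 58.93 = 5.70 g.

5.70 g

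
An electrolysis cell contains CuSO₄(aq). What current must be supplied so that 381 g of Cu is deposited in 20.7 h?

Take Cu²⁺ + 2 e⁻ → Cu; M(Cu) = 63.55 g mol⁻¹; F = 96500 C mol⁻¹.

n(Cu) = 381 / 63.55 = 5.995 mol.
n(e⁻) = 2 × 5.995 = 11.99 mol.
Q = n(e⁻)·F = 11.99 × 96500 = 1157000 C.
I = Q/t = 1157000 / 74520 s = 15.5 A.

15.5 A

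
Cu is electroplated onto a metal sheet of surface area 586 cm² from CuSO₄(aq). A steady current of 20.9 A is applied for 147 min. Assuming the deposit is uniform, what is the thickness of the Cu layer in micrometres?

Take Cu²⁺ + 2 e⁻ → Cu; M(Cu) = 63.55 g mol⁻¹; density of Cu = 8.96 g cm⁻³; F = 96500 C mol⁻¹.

Q = I·t = 20.90 × 8820.0 = 184300 C; n(e⁻) = 1.910 mol.
n(Cu) = n(e⁻)/2 = 0.9551 mol, so m = 0.9551 × 63.55 = 60.70 g.
Volume = m/ρ = 60.70 / 8.96 = 6.774 cm³.
Thickness = V/A = 6.774 / 586 = 0.0116 cm = 116 μm.

116 μm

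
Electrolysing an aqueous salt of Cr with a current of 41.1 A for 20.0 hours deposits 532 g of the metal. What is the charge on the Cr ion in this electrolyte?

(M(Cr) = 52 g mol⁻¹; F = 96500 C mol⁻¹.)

Q = I·t = 41.10 A × 72000 s = 2959000 C, so n(e⁻) = 2959000/96500 = 30.67 mol.
n(Cr) deposited = 532 / 52 = 10.23 mol.
Electrons per atom = n(e⁻)/n(Cr) = 30.67 / 10.23 = 3.00 ≈ 3, so the ion is Cr³⁺.

+3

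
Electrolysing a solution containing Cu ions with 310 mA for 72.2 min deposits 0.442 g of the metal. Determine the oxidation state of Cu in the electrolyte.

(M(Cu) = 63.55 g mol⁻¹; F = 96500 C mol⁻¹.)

+2

Q = I·t = 0.3100 A × 4332.0 s = 1343 C, so n(e⁻) = 1343/96500 = 0.01392 mol.
n(Cu) deposited = 0.442 / 63.55 = 0.006955 mol.
Electrons per atom = n(e⁻)/n(Cu) = 0.01392 / 0.006955 = 2.00 ≈ 2, so the ion is Cu²⁺.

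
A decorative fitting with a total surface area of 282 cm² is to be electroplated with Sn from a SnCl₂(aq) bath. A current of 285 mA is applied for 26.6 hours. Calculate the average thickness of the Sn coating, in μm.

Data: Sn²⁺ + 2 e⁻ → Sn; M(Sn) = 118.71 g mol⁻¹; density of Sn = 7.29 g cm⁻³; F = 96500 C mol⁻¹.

81.7 μm

Q = I·t = 0.2850 × 95760 = 27290 C; n(e⁻) = 0.2828 mol.
n(Sn) = n(e⁻)/2 = 0.1414 mol, so m = 0.1414 × 118.71 = 16.79 g.
Volume = m/ρ = 16.79 / 7.29 = 2.303 cm³.
Thickness = V/A = 2.303 / 282 = 0.00817 cm = 81.7 μm.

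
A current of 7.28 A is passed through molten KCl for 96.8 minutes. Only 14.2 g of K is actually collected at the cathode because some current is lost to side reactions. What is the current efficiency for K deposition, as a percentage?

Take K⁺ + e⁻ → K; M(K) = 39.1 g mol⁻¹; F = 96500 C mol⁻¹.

82.9 %

Q = I·t = 7.280 × 5808.0 = 42280 C; n(e⁻) = 42280/96500 = 0.4382 mol.
Theoretical n(K) = n(e⁻)/1 = 0.4382 mol, i.e. m_theo = 0.4382 × 39.1 = 17.13 g.
Efficiency = m_actual / m_theo = 14.2 / 17.13 = 82.9 %.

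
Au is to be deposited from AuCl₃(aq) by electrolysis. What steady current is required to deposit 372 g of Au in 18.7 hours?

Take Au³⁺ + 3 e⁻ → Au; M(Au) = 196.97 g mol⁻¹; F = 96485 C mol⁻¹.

8.12 A

n(Au) = 372 / 196.97 = 1.889 mol.
n(e⁻) = 3 × 1.889 = 5.666 mol.
Q = n(e⁻)·F = 5.666 × 96485 = 546700 C.
I = Q/t = 546700 / 67320 s = 8.12 A.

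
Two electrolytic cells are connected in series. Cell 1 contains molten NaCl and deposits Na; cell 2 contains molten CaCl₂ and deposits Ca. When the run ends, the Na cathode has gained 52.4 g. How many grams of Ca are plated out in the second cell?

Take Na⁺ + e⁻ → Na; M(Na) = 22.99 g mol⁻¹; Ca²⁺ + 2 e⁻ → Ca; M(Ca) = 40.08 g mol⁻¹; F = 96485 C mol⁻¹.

n(Na) = 52.4 / 22.99 = 2.279 mol.
Since Na⁺ + e⁻ → Na, n(e⁻) passed = 1 × 2.279 = 2.279 mol.
Cells in series carry the same charge, so the same 2.279 mol of electrons passes through cell 2.
Ca²⁺ + 2 e⁻ → Ca, so n(Ca) = 2.279 / 2 = 1.140 mol.
m(Ca) = 1.140 × 40.08 = 45.7 g.

45.7 g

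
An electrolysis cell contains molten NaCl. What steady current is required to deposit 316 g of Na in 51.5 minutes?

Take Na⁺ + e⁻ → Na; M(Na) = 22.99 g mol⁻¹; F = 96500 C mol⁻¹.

n(Na) = 316 / 22.99 = 13.75 mol.
n(e⁻) = 1 × 13.75 = 13.75 mol.
Q = n(e⁻)·F = 13.75 × 96500 = 1326000 C.
I = Q/t = 1326000 / 3090.0 s = 429 A.

429 A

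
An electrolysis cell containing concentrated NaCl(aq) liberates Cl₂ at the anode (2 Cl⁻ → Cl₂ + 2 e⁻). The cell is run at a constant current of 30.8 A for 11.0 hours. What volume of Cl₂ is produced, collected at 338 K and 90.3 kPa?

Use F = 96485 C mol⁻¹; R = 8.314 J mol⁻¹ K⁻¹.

Q = I·t = 30.80 A × 39600 s = 1220000 C.
n(e⁻) = Q/F = 1220000 / 96485 = 12.64 mol.
2 electrons are transferred per Cl₂ molecule, so n(Cl₂) = 12.64 / 2 = 6.321 mol.
V = nRT/P = (6.321 × 8.314 × 338) / (90.3 × 10³ Pa) = 0.197 m³ = 197 L.

197 L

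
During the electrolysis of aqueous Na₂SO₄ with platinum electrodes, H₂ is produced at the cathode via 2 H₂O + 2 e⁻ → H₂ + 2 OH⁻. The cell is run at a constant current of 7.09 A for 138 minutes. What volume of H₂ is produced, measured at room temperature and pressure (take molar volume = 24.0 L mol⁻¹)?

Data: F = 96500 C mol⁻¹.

Q = I·t = 7.090 A × 8280.0 s = 58710 C.
n(e⁻) = Q/F = 58710 / 96500 = 0.6083 mol.
2 electrons are transferred per H₂ molecule, so n(H₂) = 0.6083 / 2 = 0.3042 mol.
V = n × V_m = 0.3042 × 24.0 = 7.30 L.

7.30 L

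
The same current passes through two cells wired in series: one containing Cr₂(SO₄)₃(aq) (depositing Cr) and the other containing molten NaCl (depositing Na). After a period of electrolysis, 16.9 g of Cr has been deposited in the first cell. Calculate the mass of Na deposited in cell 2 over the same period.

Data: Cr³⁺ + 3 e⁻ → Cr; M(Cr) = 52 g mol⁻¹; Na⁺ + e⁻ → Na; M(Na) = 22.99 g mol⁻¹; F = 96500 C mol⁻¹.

n(Cr) = 16.9 / 52 = 0.3250 mol.
Since Cr³⁺ + 3 e⁻ → Cr, n(e⁻) passed = 3 × 0.3250 = 0.9750 mol.
Cells in series carry the same charge, so the same 0.9750 mol of electrons passes through cell 2.
Na⁺ + e⁻ → Na, so n(Na) = 0.9750 / 1 = 0.9750 mol.
m(Na) = 0.9750 × 22.99 = 22.4 g.

22.4 g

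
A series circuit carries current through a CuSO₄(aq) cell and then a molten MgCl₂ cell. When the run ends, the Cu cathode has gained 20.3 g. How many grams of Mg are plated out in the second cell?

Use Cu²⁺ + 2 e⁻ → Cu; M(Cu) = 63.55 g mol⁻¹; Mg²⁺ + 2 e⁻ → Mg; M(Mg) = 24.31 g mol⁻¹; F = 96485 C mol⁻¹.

7.77 g

n(Cu) = 20.3 / 63.55 = 0.3194 mol.
Since Cu²⁺ + 2 e⁻ → Cu, n(e⁻) passed = 2 × 0.3194 = 0.6389 mol.
Cells in series carry the same charge, so the same 0.6389 mol of electrons passes through cell 2.
Mg²⁺ + 2 e⁻ → Mg, so n(Mg) = 0.6389 / 2 = 0.3194 mol.
m(Mg) = 0.3194 × 24.31 = 7.77 g.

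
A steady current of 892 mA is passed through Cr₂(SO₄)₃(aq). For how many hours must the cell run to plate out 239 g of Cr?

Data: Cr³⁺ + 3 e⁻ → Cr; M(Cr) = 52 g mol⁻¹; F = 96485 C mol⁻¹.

414 h

n(Cr) = m/M = 239 / 52 = 4.596 mol.
Each Cr atom requires 3 electrons, so n(e⁻) = 3 × 4.596 = 13.79 mol.
Q = n(e⁻)·F = 13.79 × 96485 = 1330000 C.
t = Q/I = 1330000 / 0.8920 A = 1491000 s = 414 h.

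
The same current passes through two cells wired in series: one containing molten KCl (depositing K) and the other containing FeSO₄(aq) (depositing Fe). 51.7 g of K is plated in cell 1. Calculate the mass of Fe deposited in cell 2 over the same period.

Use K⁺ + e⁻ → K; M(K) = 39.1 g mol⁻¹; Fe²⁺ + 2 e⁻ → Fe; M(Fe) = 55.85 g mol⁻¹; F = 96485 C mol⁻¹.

36.9 g

n(K) = 51.7 / 39.1 = 1.322 mol.
Since K⁺ + e⁻ → K, n(e⁻) passed = 1 × 1.322 = 1.322 mol.
Cells in series carry the same charge, so the same 1.322 mol of electrons passes through cell 2.
Fe²⁺ + 2 e⁻ → Fe, so n(Fe) = 1.322 / 2 = 0.6611 mol.
m(Fe) = 0.6611 × 55.85 = 36.9 g.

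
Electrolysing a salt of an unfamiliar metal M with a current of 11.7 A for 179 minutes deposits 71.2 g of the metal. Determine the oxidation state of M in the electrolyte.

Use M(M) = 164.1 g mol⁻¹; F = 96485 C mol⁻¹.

+3

Q = I·t = 11.70 A × 10740 s = 125700 C, so n(e⁻) = 125700/96485 = 1.302 mol.
n(M) deposited = 71.2 / 164.1 = 0.4339 mol.
Electrons per atom = n(e⁻)/n(M) = 1.302 / 0.4339 = 3.00 ≈ 3, so the ion is M³⁺.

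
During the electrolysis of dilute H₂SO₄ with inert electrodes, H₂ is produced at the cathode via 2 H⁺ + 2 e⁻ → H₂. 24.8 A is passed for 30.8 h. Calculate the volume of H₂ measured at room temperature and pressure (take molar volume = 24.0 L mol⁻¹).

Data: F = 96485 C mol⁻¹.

Q = I·t = 24.80 A × 110880 s = 2750000 C.
n(e⁻) = Q/F = 2750000 / 96485 = 28.50 mol.
2 electrons are transferred per H₂ molecule, so n(H₂) = 28.50 / 2 = 14.25 mol.
V = n × V_m = 14.25 × 24.0 = 342 L.

342 L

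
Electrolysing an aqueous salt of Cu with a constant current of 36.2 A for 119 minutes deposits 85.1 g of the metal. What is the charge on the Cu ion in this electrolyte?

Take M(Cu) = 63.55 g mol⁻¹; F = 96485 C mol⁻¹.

+2

Q = I·t = 36.20 A × 7140.0 s = 258500 C, so n(e⁻) = 258500/96485 = 2.679 mol.
n(Cu) deposited = 85.1 / 63.55 = 1.339 mol.
Electrons per atom = n(e⁻)/n(Cu) = 2.679 / 1.339 = 2.00 ≈ 2, so the ion is Cu²⁺.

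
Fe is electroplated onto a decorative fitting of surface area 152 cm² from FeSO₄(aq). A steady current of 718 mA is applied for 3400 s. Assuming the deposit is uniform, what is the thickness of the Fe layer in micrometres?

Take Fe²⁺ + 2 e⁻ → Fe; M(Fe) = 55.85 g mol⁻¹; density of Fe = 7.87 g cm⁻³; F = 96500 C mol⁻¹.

5.91 μm

Q = I·t = 0.7180 × 3400.0 = 2441 C; n(e⁻) = 0.02530 mol.
n(Fe) = n(e⁻)/2 = 0.01265 mol, so m = 0.01265 × 55.85 = 0.7064 g.
Volume = m/ρ = 0.7064 / 7.87 = 0.08976 cm³.
Thickness = V/A = 0.08976 / 152 = 5.91 × 10⁻⁴ cm = 5.91 μm.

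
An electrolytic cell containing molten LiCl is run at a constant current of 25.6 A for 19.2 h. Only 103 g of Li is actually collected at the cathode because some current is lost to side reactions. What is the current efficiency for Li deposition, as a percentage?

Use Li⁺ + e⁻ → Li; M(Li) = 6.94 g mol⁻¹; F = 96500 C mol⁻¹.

80.9 %

Q = I·t = 25.60 × 69120 = 1769000 C; n(e⁻) = 1769000/96500 = 18.34 mol.
Theoretical n(Li) = n(e⁻)/1 = 18.34 mol, i.e. m_theo = 18.34 × 6.94 = 127.3 g.
Efficiency = m_actual / m_theo = 103 / 127.3 = 80.9 %.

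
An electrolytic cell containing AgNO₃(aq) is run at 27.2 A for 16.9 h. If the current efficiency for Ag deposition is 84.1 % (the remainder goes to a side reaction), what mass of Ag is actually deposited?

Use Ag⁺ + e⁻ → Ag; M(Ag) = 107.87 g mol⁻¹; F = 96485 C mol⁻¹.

Q = I·t = 27.20 × 60840 = 1655000 C.
n(e⁻) = 1655000/96485 = 17.15 mol; theoretically n(Ag) = 17.15/1 = 17.15 mol, m_theo = 1850 g.
At 84.1 % efficiency, m_actual = 0.841 × 1850 = 1560 g.

1560 g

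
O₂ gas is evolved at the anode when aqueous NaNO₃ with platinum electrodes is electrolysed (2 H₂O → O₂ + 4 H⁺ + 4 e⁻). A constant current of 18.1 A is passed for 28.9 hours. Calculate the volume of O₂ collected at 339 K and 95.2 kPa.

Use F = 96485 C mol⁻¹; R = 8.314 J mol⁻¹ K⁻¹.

Q = I·t = 18.10 A × 104040 s = 1883000 C.
n(e⁻) = Q/F = 1883000 / 96485 = 19.52 mol.
4 electrons are transferred per O₂ molecule, so n(O₂) = 19.52 / 4 = 4.879 mol.
V = nRT/P = (4.879 × 8.314 × 339) / (95.2 × 10³ Pa) = 0.144 m³ = 144 L.

144 L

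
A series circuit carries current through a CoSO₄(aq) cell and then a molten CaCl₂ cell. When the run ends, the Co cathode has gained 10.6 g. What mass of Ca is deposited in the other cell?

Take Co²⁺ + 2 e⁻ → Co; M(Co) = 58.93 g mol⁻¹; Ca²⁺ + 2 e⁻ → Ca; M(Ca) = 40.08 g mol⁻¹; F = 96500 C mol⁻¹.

n(Co) = 10.6 / 58.93 = 0.1799 mol.
Since Co²⁺ + 2 e⁻ → Co, n(e⁻) passed = 2 × 0.1799 = 0.3597 mol.
Cells in series carry the same charge, so the same 0.3597 mol of electrons passes through cell 2.
Ca²⁺ + 2 e⁻ → Ca, so n(Ca) = 0.3597 / 2 = 0.1799 mol.
m(Ca) = 0.1799 × 40.08 = 7.21 g.

7.21 g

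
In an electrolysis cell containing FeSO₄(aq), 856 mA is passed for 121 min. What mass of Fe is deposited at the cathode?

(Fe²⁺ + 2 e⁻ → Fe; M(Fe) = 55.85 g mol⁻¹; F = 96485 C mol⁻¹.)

Q = I·t = 0.8560 A × 7260.0 s = 6215 C.
n(e⁻) = Q/F = 6215 / 96485 = 0.06441 mol.
Fe²⁺ + 2 e⁻ → Fe, so n(Fe) = n(e⁻)/2 = 0.03220 mol.
m = n·M = 0.03220 × 55.85 = 1.80 g.

1.80 g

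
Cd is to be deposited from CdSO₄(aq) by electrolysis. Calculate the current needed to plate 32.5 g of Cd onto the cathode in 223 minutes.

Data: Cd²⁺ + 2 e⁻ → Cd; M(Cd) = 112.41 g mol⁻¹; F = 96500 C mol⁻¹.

4.17 A

n(Cd) = 32.5 / 112.41 = 0.2891 mol.
n(e⁻) = 2 × 0.2891 = 0.5782 mol.
Q = n(e⁻)·F = 0.5782 × 96500 = 55800 C.
I = Q/t = 55800 / 13380 s = 4.17 A.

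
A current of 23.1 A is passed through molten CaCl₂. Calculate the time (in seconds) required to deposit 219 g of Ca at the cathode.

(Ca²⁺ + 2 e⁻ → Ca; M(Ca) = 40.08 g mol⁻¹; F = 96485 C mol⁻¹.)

45600 s

n(Ca) = m/M = 219 / 40.08 = 5.464 mol.
Each Ca atom requires 2 electrons, so n(e⁻) = 2 × 5.464 = 10.93 mol.
Q = n(e⁻)·F = 10.93 × 96485 = 1054000 C.
t = Q/I = 1054000 / 23.10 A = 45650 s.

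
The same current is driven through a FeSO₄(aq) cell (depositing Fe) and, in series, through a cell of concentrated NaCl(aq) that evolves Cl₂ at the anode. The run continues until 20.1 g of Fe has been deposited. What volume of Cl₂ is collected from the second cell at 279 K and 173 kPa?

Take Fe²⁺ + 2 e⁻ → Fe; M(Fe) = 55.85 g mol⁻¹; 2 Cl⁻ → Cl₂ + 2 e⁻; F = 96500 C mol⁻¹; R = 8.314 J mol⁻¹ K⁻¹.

4.83 L

n(Fe) = 20.1 / 55.85 = 0.3599 mol, so n(e⁻) = 2 × 0.3599 = 0.7198 mol.
The cells are in series, so the same 0.7198 mol of electrons passes through the second cell.
2 Cl⁻ → Cl₂ + 2 e⁻ — 2 mol e⁻ per mol Cl₂, so n(Cl₂) = 0.7198/2 = 0.3599 mol.
V = nRT/P = (0.3599 × 8.314 × 279) / (173 × 10³) = 0.00483 m³ = 4.83 L.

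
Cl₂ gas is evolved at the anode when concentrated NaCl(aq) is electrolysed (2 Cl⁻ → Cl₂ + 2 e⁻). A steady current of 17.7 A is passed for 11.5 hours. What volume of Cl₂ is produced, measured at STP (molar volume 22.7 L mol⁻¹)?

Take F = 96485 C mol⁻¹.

86.2 L

Q = I·t = 17.70 A × 41400 s = 732800 C.
n(e⁻) = Q/F = 732800 / 96485 = 7.595 mol.
2 electrons are transferred per Cl₂ molecule, so n(Cl₂) = 7.595 / 2 = 3.797 mol.
V = n × V_m = 3.797 × 22.7 = 86.2 L.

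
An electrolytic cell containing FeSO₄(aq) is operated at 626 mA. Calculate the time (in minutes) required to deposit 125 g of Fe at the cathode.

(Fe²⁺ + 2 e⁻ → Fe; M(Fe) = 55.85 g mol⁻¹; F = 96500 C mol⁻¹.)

n(Fe) = m/M = 125 / 55.85 = 2.238 mol.
Each Fe atom requires 2 electrons, so n(e⁻) = 2 × 2.238 = 4.476 mol.
Q = n(e⁻)·F = 4.476 × 96500 = 432000 C.
t = Q/I = 432000 / 0.6260 A = 690000 s = 11500 min.

11500 min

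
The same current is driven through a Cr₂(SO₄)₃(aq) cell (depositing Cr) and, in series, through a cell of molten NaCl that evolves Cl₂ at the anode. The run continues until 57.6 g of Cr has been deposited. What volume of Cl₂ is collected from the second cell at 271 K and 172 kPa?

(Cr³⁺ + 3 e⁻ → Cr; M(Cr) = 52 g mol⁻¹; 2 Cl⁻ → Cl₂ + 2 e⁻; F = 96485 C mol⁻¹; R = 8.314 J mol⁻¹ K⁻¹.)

21.8 L

n(Cr) = 57.6 / 52 = 1.108 mol, so n(e⁻) = 3 × 1.108 = 3.323 mol.
The cells are in series, so the same 3.323 mol of electrons passes through the second cell.
2 Cl⁻ → Cl₂ + 2 e⁻ — 2 mol e⁻ per mol Cl₂, so n(Cl₂) = 3.323/2 = 1.662 mol.
V = nRT/P = (1.662 × 8.314 × 271) / (172 × 10³) = 0.0218 m³ = 21.8 L.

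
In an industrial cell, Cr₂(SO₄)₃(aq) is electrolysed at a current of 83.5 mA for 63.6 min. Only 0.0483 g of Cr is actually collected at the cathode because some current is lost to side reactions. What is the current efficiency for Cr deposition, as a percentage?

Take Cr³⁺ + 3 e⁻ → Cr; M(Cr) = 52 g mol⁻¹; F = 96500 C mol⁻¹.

84.4 %

Q = I·t = 0.08350 × 3816.0 = 318.6 C; n(e⁻) = 318.6/96500 = 0.003302 mol.
Theoretical n(Cr) = n(e⁻)/3 = 0.001101 mol, i.e. m_theo = 0.001101 × 52 = 0.05723 g.
Efficiency = m_actual / m_theo = 0.0483 / 0.05723 = 84.4 %.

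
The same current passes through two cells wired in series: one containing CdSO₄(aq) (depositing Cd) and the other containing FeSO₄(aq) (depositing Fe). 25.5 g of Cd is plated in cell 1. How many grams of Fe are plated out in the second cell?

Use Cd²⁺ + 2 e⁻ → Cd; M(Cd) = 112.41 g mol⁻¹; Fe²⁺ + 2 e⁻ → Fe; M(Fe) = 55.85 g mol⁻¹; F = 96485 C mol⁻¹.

12.7 g

n(Cd) = 25.5 / 112.41 = 0.2268 mol.
Since Cd²⁺ + 2 e⁻ → Cd, n(e⁻) passed = 2 × 0.2268 = 0.4537 mol.
Cells in series carry the same charge, so the same 0.4537 mol of electrons passes through cell 2.
Fe²⁺ + 2 e⁻ → Fe, so n(Fe) = 0.4537 / 2 = 0.2268 mol.
m(Fe) = 0.2268 × 55.85 = 12.7 g.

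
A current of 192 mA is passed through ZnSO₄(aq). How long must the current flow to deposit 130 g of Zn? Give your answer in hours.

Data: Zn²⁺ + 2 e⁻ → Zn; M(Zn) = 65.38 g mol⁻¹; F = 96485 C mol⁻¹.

555 h

n(Zn) = m/M = 130 / 65.38 = 1.988 mol.
Each Zn atom requires 2 electrons, so n(e⁻) = 2 × 1.988 = 3.977 mol.
Q = n(e⁻)·F = 3.977 × 96485 = 383700 C.
t = Q/I = 383700 / 0.1920 A = 1998000 s = 555 h.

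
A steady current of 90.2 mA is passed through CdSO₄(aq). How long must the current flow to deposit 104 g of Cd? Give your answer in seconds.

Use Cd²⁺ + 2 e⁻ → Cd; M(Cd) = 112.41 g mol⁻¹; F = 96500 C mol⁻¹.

n(Cd) = m/M = 104 / 112.41 = 0.9252 mol.
Each Cd atom requires 2 electrons, so n(e⁻) = 2 × 0.9252 = 1.850 mol.
Q = n(e⁻)·F = 1.850 × 96500 = 178600 C.
t = Q/I = 178600 / 0.09020 A = 1980000 s.

1.98 × 10⁶ s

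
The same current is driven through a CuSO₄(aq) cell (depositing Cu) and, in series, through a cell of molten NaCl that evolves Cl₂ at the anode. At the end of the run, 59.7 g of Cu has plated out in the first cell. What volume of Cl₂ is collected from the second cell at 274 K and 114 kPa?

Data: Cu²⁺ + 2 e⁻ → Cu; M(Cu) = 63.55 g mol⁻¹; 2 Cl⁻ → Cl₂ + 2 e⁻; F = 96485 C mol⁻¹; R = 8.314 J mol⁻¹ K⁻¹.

18.8 L

n(Cu) = 59.7 / 63.55 = 0.9394 mol, so n(e⁻) = 2 × 0.9394 = 1.879 mol.
The cells are in series, so the same 1.879 mol of electrons passes through the second cell.
2 Cl⁻ → Cl₂ + 2 e⁻ — 2 mol e⁻ per mol Cl₂, so n(Cl₂) = 1.879/2 = 0.9394 mol.
V = nRT/P = (0.9394 × 8.314 × 274) / (114 × 10³) = 0.0188 m³ = 18.8 L.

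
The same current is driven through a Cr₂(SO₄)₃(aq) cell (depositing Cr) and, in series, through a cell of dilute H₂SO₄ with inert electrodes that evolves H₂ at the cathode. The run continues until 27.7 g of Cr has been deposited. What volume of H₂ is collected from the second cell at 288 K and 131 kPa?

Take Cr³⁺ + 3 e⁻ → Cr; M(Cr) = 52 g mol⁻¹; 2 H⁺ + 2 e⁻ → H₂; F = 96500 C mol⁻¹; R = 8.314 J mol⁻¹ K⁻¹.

n(Cr) = 27.7 / 52 = 0.5327 mol, so n(e⁻) = 3 × 0.5327 = 1.598 mol.
The cells are in series, so the same 1.598 mol of electrons passes through the second cell.
2 H⁺ + 2 e⁻ → H₂ — 2 mol e⁻ per mol H₂, so n(H₂) = 1.598/2 = 0.7990 mol.
V = nRT/P = (0.7990 × 8.314 × 288) / (131 × 10³) = 0.0146 m³ = 14.6 L.

14.6 L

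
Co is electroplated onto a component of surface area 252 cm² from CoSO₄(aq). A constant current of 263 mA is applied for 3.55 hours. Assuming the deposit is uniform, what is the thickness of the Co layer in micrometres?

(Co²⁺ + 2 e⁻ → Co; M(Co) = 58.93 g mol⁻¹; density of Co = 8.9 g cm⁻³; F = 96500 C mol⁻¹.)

4.58 μm

Q = I·t = 0.2630 × 12780 = 3361 C; n(e⁻) = 0.03483 mol.
n(Co) = n(e⁻)/2 = 0.01742 mol, so m = 0.01742 × 58.93 = 1.026 g.
Volume = m/ρ = 1.026 / 8.9 = 0.1153 cm³.
Thickness = V/A = 0.1153 / 252 = 4.58 × 10⁻⁴ cm = 4.58 μm.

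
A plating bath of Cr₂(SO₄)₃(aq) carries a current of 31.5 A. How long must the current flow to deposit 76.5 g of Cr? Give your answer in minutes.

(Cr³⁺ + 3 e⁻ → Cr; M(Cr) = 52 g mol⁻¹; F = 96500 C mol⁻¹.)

225 min

n(Cr) = m/M = 76.5 / 52 = 1.471 mol.
Each Cr atom requires 3 electrons, so n(e⁻) = 3 × 1.471 = 4.413 mol.
Q = n(e⁻)·F = 4.413 × 96500 = 425900 C.
t = Q/I = 425900 / 31.50 A = 13520 s = 225 min.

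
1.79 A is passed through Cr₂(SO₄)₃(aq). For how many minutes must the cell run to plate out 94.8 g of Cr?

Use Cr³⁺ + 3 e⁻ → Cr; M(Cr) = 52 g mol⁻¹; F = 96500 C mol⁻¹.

n(Cr) = m/M = 94.8 / 52 = 1.823 mol.
Each Cr atom requires 3 electrons, so n(e⁻) = 3 × 1.823 = 5.469 mol.
Q = n(e⁻)·F = 5.469 × 96500 = 527800 C.
t = Q/I = 527800 / 1.790 A = 294800 s = 4910 min.

4910 min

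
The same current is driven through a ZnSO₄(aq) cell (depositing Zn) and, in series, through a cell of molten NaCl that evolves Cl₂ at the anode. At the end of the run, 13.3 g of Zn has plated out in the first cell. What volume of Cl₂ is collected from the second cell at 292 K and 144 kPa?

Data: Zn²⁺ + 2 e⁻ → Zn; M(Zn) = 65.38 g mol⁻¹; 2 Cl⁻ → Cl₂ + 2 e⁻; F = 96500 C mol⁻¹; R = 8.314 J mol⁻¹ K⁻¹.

n(Zn) = 13.3 / 65.38 = 0.2034 mol, so n(e⁻) = 2 × 0.2034 = 0.4069 mol.
The cells are in series, so the same 0.4069 mol of electrons passes through the second cell.
2 Cl⁻ → Cl₂ + 2 e⁻ — 2 mol e⁻ per mol Cl₂, so n(Cl₂) = 0.4069/2 = 0.2034 mol.
V = nRT/P = (0.2034 × 8.314 × 292) / (144 × 10³) = 0.00343 m³ = 3.43 L.

3.43 L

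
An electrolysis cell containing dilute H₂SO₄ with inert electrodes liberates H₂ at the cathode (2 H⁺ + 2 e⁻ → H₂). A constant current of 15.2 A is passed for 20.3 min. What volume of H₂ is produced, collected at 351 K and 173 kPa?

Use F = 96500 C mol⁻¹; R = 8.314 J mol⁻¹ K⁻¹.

1.62 L

Q = I·t = 15.20 A × 1218.0 s = 18510 C.
n(e⁻) = Q/F = 18510 / 96500 = 0.1919 mol.
2 electrons are transferred per H₂ molecule, so n(H₂) = 0.1919 / 2 = 0.09593 mol.
V = nRT/P = (0.09593 × 8.314 × 351) / (173 × 10³ Pa) = 0.00162 m³ = 1.62 L.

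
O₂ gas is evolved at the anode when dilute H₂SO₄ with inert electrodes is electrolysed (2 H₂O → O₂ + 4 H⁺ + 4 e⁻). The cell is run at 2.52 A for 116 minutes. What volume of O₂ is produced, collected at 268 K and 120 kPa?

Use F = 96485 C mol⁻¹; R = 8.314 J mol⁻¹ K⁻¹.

0.844 L

Q = I·t = 2.520 A × 6960.0 s = 17540 C.
n(e⁻) = Q/F = 17540 / 96485 = 0.1818 mol.
4 electrons are transferred per O₂ molecule, so n(O₂) = 0.1818 / 4 = 0.04545 mol.
V = nRT/P = (0.04545 × 8.314 × 268) / (120 × 10³ Pa) = 8.44 × 10⁻⁴ m³ = 0.844 L.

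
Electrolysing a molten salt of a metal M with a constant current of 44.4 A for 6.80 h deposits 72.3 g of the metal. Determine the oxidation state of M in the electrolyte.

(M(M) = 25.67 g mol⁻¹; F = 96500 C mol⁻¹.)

Q = I·t = 44.40 A × 24480 s = 1087000 C, so n(e⁻) = 1087000/96500 = 11.26 mol.
n(M) deposited = 72.3 / 25.67 = 2.817 mol.
Electrons per atom = n(e⁻)/n(M) = 11.26 / 2.817 = 4.00 ≈ 4, so the ion is M⁴⁺.

+4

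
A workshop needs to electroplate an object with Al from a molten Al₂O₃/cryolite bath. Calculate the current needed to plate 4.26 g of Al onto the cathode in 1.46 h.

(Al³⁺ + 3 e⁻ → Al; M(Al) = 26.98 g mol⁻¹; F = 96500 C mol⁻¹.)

n(Al) = 4.26 / 26.98 = 0.1579 mol.
n(e⁻) = 3 × 0.1579 = 0.4737 mol.
Q = n(e⁻)·F = 0.4737 × 96500 = 45710 C.
I = Q/t = 45710 / 5256.0 s = 8.70 A.

8.70 A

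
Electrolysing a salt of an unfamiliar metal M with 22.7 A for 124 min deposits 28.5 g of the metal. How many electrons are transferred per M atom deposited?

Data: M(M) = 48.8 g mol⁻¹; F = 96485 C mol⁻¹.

3

Q = I·t = 22.70 A × 7440.0 s = 168900 C, so n(e⁻) = 168900/96485 = 1.750 mol.
n(M) deposited = 28.5 / 48.8 = 0.5840 mol.
Electrons per atom = n(e⁻)/n(M) = 1.750 / 0.5840 = 3.00 ≈ 3, so the ion is M³⁺.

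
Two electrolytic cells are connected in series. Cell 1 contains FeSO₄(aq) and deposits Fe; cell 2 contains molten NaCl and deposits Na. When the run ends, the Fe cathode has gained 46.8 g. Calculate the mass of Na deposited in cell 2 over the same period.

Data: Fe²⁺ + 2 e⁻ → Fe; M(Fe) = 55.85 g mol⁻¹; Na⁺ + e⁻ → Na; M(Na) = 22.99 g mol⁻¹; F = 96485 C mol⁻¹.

38.5 g

n(Fe) = 46.8 / 55.85 = 0.8380 mol.
Since Fe²⁺ + 2 e⁻ → Fe, n(e⁻) passed = 2 × 0.8380 = 1.676 mol.
Cells in series carry the same charge, so the same 1.676 mol of electrons passes through cell 2.
Na⁺ + e⁻ → Na, so n(Na) = 1.676 / 1 = 1.676 mol.
m(Na) = 1.676 × 22.99 = 38.5 g.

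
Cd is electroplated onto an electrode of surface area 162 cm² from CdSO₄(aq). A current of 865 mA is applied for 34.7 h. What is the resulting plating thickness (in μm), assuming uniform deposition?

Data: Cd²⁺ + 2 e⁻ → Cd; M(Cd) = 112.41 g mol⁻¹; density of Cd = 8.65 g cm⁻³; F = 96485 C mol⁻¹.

449 μm

Q = I·t = 0.8650 × 124920 = 108100 C; n(e⁻) = 1.120 mol.
n(Cd) = n(e⁻)/2 = 0.5600 mol, so m = 0.5600 × 112.41 = 62.95 g.
Volume = m/ρ = 62.95 / 8.65 = 7.277 cm³.
Thickness = V/A = 7.277 / 162 = 0.0449 cm = 449 μm.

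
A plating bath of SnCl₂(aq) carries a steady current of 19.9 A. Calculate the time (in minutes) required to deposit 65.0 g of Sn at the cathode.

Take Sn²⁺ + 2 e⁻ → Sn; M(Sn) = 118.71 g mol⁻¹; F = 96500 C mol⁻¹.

88.5 min

n(Sn) = m/M = 65.0 / 118.71 = 0.5476 mol.
Each Sn atom requires 2 electrons, so n(e⁻) = 2 × 0.5476 = 1.095 mol.
Q = n(e⁻)·F = 1.095 × 96500 = 105700 C.
t = Q/I = 105700 / 19.90 A = 5310 s = 88.5 min.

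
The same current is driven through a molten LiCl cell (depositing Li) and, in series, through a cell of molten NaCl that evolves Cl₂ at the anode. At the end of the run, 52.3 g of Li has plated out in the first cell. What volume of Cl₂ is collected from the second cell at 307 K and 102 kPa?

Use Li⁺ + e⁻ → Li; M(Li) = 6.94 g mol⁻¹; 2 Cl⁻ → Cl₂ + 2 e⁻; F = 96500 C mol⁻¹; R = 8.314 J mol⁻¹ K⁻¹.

n(Li) = 52.3 / 6.94 = 7.536 mol, so n(e⁻) = 1 × 7.536 = 7.536 mol.
The cells are in series, so the same 7.536 mol of electrons passes through the second cell.
2 Cl⁻ → Cl₂ + 2 e⁻ — 2 mol e⁻ per mol Cl₂, so n(Cl₂) = 7.536/2 = 3.768 mol.
V = nRT/P = (3.768 × 8.314 × 307) / (102 × 10³) = 0.0943 m³ = 94.3 L.

94.3 L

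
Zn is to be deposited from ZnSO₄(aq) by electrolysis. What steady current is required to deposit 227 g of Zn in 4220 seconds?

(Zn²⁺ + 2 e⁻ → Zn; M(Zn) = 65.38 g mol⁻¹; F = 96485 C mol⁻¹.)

159 A

n(Zn) = 227 / 65.38 = 3.472 mol.
n(e⁻) = 2 × 3.472 = 6.944 mol.
Q = n(e⁻)·F = 6.944 × 96485 = 670000 C.
I = Q/t = 670000 / 4220.0 s = 159 A.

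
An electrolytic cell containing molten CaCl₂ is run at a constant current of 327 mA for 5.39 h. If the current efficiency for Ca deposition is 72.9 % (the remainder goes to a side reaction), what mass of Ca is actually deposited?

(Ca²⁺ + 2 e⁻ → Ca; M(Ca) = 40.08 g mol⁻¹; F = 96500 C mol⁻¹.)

Q = I·t = 0.3270 × 19404 = 6345 C.
n(e⁻) = 6345/96500 = 0.06575 mol; theoretically n(Ca) = 0.06575/2 = 0.03288 mol, m_theo = 1.318 g.
At 72.9 % efficiency, m_actual = 0.729 × 1.318 = 0.961 g.

0.961 g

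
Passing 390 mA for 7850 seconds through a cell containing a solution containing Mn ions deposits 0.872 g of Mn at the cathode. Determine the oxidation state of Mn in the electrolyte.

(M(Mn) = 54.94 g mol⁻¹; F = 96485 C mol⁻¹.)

Q = I·t = 0.3900 A × 7850.0 s = 3062 C, so n(e⁻) = 3062/96485 = 0.03173 mol.
n(Mn) deposited = 0.872 / 54.94 = 0.01587 mol.
Electrons per atom = n(e⁻)/n(Mn) = 0.03173 / 0.01587 = 2.00 ≈ 2, so the ion is Mn²⁺.

+2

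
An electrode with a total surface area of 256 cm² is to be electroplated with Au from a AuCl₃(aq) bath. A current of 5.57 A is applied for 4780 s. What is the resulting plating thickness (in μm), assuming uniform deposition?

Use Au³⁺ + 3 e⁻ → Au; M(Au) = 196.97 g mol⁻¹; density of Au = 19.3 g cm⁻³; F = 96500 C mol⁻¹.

36.7 μm

Q = I·t = 5.570 × 4780.0 = 26620 C; n(e⁻) = 0.2759 mol.
n(Au) = n(e⁻)/3 = 0.09197 mol, so m = 0.09197 × 196.97 = 18.11 g.
Volume = m/ρ = 18.11 / 19.3 = 0.9386 cm³.
Thickness = V/A = 0.9386 / 256 = 0.00367 cm = 36.7 μm.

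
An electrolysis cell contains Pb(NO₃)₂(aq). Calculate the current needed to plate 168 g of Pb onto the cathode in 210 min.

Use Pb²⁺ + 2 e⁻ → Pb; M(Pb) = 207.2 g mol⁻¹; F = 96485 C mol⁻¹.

n(Pb) = 168 / 207.2 = 0.8108 mol.
n(e⁻) = 2 × 0.8108 = 1.622 mol.
Q = n(e⁻)·F = 1.622 × 96485 = 156500 C.
I = Q/t = 156500 / 12600 s = 12.4 A.

12.4 A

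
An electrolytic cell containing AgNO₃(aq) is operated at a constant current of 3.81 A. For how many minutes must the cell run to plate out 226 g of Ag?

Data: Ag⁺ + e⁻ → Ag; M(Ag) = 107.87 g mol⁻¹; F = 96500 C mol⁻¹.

884 min

n(Ag) = m/M = 226 / 107.87 = 2.095 mol.
Each Ag atom requires 1 electron, so n(e⁻) = 1 × 2.095 = 2.095 mol.
Q = n(e⁻)·F = 2.095 × 96500 = 202200 C.
t = Q/I = 202200 / 3.810 A = 53070 s = 884 min.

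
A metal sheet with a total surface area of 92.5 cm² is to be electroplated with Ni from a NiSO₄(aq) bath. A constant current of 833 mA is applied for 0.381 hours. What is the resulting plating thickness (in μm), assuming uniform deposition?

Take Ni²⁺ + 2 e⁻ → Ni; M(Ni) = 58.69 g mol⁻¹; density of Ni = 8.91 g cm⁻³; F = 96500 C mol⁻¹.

4.22 μm

Q = I·t = 0.8330 × 1371.6 = 1143 C; n(e⁻) = 0.01184 mol.
n(Ni) = n(e⁻)/2 = 0.005920 mol, so m = 0.005920 × 58.69 = 0.3474 g.
Volume = m/ρ = 0.3474 / 8.91 = 0.03899 cm³.
Thickness = V/A = 0.03899 / 92.5 = 4.22 × 10⁻⁴ cm = 4.22 μm.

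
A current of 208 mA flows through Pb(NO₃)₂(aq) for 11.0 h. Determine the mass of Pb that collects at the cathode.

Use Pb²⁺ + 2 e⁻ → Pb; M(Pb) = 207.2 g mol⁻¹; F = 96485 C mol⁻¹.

8.84 g

Q = I·t = 0.2080 A × 39600 s = 8237 C.
n(e⁻) = Q/F = 8237 / 96485 = 0.08537 mol.
Pb²⁺ + 2 e⁻ → Pb, so n(Pb) = n(e⁻)/2 = 0.04268 mol.
m = n·M = 0.04268 × 207.2 = 8.84 g.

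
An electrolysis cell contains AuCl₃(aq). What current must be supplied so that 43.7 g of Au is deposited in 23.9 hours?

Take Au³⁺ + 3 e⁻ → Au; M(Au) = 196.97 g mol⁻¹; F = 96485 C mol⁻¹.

0.746 A

n(Au) = 43.7 / 196.97 = 0.2219 mol.
n(e⁻) = 3 × 0.2219 = 0.6656 mol.
Q = n(e⁻)·F = 0.6656 × 96485 = 64220 C.
I = Q/t = 64220 / 86040 s = 0.746 A.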